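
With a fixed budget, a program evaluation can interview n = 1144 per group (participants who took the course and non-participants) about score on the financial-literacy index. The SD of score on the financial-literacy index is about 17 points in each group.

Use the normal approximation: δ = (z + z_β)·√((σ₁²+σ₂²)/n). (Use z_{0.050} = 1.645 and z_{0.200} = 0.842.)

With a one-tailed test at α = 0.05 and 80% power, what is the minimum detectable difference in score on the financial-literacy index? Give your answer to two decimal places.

δ = (z_α + z_β) · √((σ₁²+σ₂²)/n)
  = (1.645 + 0.842) · √(578/1144)
  = 2.487 · √0.50524
  = 2.487 · 0.7108
  = 1.7678

Minimum detectable difference ≈ 1.77 points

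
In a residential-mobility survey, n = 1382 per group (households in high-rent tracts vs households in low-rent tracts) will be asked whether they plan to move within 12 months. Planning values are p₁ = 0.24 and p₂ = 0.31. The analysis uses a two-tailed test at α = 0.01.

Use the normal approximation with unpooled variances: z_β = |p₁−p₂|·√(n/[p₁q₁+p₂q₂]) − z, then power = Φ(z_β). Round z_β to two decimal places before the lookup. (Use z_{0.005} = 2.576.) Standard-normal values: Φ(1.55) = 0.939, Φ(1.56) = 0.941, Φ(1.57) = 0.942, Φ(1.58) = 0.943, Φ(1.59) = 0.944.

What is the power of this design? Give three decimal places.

z_β = |p₁−p₂|·√(n/[p₁q₁+p₂q₂]) − z_{α/2}
    = 0.07 · √(1382/0.3963) − 2.576
    = 0.07 · 59.0530 − 2.576
    = 4.1337 − 2.576 = 1.5577 → 1.56
Power = Φ(1.56) = 0.941.

Power ≈ 0.941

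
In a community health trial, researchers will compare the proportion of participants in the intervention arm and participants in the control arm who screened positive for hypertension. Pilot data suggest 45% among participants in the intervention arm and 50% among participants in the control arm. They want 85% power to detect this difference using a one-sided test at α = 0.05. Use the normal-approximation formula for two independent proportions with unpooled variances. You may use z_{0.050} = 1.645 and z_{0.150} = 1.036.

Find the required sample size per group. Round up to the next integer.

n = 1431 per group

n = (z_α + z_β)² · [p₁(1−p₁) + p₂(1−p₂)] / (p₁ − p₂)²
  = (1.645 + 1.036)² · (0.45·0.55 + 0.50·0.50) / (-0.05)²
  = (2.681)² · (0.2475 + 0.2500) / 0.0025
  = 7.1878 · 0.4975 / 0.0025
  = 1430.36
Round up → n = 1431 per group.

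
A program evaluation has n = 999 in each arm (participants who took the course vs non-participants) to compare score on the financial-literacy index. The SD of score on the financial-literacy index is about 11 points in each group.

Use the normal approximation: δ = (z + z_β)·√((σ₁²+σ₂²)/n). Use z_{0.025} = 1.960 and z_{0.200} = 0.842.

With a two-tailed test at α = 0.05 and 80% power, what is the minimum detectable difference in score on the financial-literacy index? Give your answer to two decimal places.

Minimum detectable difference ≈ 1.38 points

δ = (z_{α/2} + z_β) · √((σ₁²+σ₂²)/n)
  = (1.960 + 0.842) · √(242/999)
  = 2.802 · √0.24224
  = 2.802 · 0.4922
  = 1.3791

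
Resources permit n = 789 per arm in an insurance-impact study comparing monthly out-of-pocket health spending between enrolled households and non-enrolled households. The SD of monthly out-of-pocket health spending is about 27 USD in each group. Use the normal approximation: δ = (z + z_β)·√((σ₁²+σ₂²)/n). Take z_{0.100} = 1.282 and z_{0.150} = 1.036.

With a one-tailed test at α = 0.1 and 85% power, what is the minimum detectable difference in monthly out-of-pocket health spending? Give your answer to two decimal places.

Minimum detectable difference ≈ 3.15 USD

δ = (z_α + z_β) · √((σ₁²+σ₂²)/n)
  = (1.282 + 1.036) · √(1458/789)
  = 2.318 · √1.8479
  = 2.318 · 1.3594
  = 3.1510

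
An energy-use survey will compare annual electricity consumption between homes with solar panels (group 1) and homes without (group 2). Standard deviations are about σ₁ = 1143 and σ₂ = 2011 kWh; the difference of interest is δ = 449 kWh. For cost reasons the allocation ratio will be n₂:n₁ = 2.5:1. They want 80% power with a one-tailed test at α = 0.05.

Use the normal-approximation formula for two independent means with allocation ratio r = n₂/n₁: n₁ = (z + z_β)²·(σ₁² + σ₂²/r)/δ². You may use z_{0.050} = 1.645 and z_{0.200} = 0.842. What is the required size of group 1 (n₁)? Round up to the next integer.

n₁ = (z_α + z_β)² · (σ₁² + σ₂²/r) / δ²
   = (1.645 + 0.842)² · (1143² + 2011²/2.5) / 449²
   = 6.1852 · (1306449 + 1617648.4) / 201601
   = 6.1852 · 2924097.4 / 201601
   = 89.71
Round up → n₁ = 90; n₂ = r·n₁ = 2.5 × 90 = 225.

n₁ = 90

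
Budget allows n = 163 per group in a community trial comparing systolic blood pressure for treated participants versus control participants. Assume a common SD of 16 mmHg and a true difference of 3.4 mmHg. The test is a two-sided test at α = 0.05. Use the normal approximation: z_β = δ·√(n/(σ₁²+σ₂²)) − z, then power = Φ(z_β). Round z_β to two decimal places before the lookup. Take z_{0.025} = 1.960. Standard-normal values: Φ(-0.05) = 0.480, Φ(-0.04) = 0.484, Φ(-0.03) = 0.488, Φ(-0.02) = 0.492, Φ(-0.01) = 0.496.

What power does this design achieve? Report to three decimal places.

z_β = δ·√(n/(σ₁²+σ₂²)) − z_{α/2}
    = 3.4 · √(163/512) − 1.960
    = 3.4 · 0.56423 − 1.960
    = 1.9184 − 1.960 = -0.0416 → -0.04
Power = Φ(-0.04) = 0.484.

Power ≈ 0.484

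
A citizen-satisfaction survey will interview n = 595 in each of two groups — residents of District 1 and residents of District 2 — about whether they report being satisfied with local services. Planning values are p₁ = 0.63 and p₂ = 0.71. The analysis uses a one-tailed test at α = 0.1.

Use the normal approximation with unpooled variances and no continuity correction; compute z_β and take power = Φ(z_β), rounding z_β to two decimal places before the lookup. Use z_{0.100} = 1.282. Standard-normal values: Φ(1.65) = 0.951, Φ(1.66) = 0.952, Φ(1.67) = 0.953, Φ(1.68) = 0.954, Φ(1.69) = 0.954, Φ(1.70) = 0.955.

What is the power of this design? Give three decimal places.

z_β = |p₁−p₂|·√(n/[p₁q₁+p₂q₂]) − z_α
    = 0.08 · √(595/0.4390) − 1.282
    = 0.08 · 36.8151 − 1.282
    = 2.9452 − 1.282 = 1.6632 → 1.66
Power = Φ(1.66) = 0.952.

Power ≈ 0.952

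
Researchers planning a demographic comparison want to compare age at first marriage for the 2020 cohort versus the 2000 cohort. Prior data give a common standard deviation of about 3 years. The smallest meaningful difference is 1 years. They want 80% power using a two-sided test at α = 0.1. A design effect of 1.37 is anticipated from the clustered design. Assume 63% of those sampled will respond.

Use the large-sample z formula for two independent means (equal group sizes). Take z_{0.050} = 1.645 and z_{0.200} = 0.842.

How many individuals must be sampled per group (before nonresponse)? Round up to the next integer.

n = 243 per group

n = (z_{α/2} + z_β)² · (σ₁² + σ₂²) / δ²
  = (1.645 + 0.842)² · (2·3² = 18) / 1²
  = 6.1852 · 18 / 1
  = 111.33
Design effect: 1.37 × 111.33 = 152.53.
Adjust for 63% response: 152.53 / 0.63 = 242.11.
Round up → n = 243 per group.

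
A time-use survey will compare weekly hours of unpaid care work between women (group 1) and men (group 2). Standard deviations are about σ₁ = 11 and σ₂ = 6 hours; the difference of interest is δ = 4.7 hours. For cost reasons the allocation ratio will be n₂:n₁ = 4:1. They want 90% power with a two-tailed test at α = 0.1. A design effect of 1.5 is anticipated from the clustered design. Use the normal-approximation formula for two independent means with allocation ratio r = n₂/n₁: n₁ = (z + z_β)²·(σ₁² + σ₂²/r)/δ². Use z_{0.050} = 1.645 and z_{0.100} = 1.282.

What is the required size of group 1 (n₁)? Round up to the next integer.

n₁ = 76

n₁ = (z_{α/2} + z_β)² · (σ₁² + σ₂²/r) / δ²
   = (1.645 + 1.282)² · (11² + 6²/4) / 4.7²
   = 8.5673 · (121 + 9) / 22.09
   = 8.5673 · 130 / 22.09
   = 50.42
Design effect: 1.5 × 50.42 = 75.63.
Round up → n₁ = 76; n₂ = r·n₁ = 4 × 76 = 304.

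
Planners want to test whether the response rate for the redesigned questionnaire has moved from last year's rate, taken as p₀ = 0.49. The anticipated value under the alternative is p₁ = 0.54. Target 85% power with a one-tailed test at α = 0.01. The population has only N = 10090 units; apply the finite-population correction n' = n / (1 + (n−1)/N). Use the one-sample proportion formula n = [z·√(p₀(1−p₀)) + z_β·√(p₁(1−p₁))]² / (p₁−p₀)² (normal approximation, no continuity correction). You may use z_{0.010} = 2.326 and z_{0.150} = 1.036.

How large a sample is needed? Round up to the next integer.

n = 1015

n = [z_α·√(p₀q₀) + z_β·√(p₁q₁)]² / (p₁ − p₀)²
  = [2.326·√(0.49·0.51) + 1.036·√(0.54·0.46)]² / (0.05)²
  = [2.326·0.4999 + 1.036·0.4984]² / 0.0025
  = [1.6791]² / 0.0025
  = 1127.76
Finite-population correction (N = 10090): 1127.76 / (1 + (1127.76 − 1)/10090) = 1014.47.
Round up → n = 1015.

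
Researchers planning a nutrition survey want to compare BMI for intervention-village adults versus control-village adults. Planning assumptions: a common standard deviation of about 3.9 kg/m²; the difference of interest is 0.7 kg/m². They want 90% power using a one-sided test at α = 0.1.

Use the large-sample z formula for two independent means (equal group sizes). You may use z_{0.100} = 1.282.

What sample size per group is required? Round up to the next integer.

n = (z_α + z_β)² · (σ₁² + σ₂²) / δ²
  = (1.282 + 1.282)² · (2·3.9² = 30.42) / 0.7²
  = 6.5741 · 30.42 / 0.49
  = 408.13
Round up → n = 409 per group.

n = 409 per group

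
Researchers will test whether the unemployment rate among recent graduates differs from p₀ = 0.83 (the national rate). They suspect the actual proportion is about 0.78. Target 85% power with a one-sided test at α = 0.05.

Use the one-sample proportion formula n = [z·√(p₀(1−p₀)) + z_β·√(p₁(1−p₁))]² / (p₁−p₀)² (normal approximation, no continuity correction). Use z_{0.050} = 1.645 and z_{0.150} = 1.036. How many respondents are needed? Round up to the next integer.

n = 439

n = [z_α·√(p₀q₀) + z_β·√(p₁q₁)]² / (p₁ − p₀)²
  = [1.645·√(0.83·0.17) + 1.036·√(0.78·0.22)]² / (-0.05)²
  = [1.645·0.3756 + 1.036·0.4142]² / 0.0025
  = [1.0471]² / 0.0025
  = 438.55
Round up → n = 439.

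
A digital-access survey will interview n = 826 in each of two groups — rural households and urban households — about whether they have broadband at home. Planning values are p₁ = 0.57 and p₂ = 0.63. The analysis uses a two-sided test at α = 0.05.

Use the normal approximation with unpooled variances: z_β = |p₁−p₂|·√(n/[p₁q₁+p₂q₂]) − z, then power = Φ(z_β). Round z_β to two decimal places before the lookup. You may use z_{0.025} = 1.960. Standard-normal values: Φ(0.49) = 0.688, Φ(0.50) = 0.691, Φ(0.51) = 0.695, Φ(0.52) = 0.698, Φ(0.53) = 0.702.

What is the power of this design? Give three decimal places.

Power ≈ 0.702

z_β = |p₁−p₂|·√(n/[p₁q₁+p₂q₂]) − z_{α/2}
    = 0.06 · √(826/0.4782) − 1.960
    = 0.06 · 41.5609 − 1.960
    = 2.4937 − 1.960 = 0.5337 → 0.53
Power = Φ(0.53) = 0.702.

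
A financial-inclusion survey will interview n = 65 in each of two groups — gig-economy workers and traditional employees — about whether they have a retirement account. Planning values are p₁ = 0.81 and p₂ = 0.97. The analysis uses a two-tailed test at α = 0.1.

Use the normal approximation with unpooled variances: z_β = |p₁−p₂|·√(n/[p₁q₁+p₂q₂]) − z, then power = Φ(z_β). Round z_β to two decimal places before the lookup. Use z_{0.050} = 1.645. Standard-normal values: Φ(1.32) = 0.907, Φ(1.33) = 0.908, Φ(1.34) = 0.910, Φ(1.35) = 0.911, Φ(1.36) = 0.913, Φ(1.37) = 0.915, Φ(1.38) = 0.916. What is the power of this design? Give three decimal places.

z_β = |p₁−p₂|·√(n/[p₁q₁+p₂q₂]) − z_{α/2}
    = 0.16 · √(65/0.1830) − 1.645
    = 0.16 · 18.8465 − 1.645
    = 3.0154 − 1.645 = 1.3704 → 1.37
Power = Φ(1.37) = 0.915.

Power ≈ 0.915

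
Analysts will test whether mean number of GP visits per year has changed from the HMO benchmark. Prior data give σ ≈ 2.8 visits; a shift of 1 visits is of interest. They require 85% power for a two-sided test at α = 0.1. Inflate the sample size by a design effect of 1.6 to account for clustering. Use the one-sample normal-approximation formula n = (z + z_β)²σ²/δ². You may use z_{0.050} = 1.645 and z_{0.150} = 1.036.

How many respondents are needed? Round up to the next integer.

n = (z_{α/2} + z_β)² · σ² / δ²
  = (1.645 + 1.036)² · 2.8² / 1²
  = 7.1878 · 7.84 / 1
  = 56.35
Design effect: 1.6 × 56.35 = 90.16.
Round up → n = 91.

n = 91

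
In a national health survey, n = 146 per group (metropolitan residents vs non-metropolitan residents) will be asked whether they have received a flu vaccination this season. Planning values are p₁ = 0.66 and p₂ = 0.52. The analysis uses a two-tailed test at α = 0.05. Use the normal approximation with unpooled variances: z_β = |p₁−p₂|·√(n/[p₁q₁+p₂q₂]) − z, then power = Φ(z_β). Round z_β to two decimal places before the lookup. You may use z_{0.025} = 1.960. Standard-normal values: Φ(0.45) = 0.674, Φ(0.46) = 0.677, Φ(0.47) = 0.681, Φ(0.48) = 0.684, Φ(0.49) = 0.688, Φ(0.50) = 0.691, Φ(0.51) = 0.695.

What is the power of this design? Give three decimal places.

z_β = |p₁−p₂|·√(n/[p₁q₁+p₂q₂]) − z_{α/2}
    = 0.14 · √(146/0.4740) − 1.960
    = 0.14 · 17.5504 − 1.960
    = 2.4571 − 1.960 = 0.4971 → 0.50
Power = Φ(0.50) = 0.691.

Power ≈ 0.691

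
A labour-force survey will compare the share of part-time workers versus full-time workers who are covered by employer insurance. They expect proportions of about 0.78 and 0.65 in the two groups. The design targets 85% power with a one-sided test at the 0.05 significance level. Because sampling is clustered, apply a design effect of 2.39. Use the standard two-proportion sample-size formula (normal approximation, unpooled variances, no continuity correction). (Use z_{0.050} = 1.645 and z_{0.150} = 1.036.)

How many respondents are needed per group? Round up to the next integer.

n = 406 per group

n = (z_α + z_β)² · [p₁(1−p₁) + p₂(1−p₂)] / (p₁ − p₂)²
  = (1.645 + 1.036)² · (0.78·0.22 + 0.65·0.35) / (0.13)²
  = (2.681)² · (0.1716 + 0.2275) / 0.0169
  = 7.1878 · 0.3991 / 0.0169
  = 169.74
Design effect: 2.39 × 169.74 = 405.68.
Round up → n = 406 per group.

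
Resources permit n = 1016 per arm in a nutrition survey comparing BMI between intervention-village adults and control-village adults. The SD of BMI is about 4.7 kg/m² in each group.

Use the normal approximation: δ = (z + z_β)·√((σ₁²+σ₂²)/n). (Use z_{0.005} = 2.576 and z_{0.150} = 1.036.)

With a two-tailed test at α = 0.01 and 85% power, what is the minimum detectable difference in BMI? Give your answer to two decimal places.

δ = (z_{α/2} + z_β) · √((σ₁²+σ₂²)/n)
  = (2.576 + 1.036) · √(44.18/1016)
  = 3.612 · √0.04348
  = 3.612 · 0.2085
  = 0.7532

Minimum detectable difference ≈ 0.75 kg/m²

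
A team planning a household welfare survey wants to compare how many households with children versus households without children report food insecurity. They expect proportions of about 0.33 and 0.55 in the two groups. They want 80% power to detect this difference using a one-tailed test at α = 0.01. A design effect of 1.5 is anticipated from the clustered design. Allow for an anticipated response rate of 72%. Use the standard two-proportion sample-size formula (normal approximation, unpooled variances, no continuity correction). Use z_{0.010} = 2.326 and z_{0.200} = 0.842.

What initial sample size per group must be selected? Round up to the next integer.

n = (z_α + z_β)² · [p₁(1−p₁) + p₂(1−p₂)] / (p₁ − p₂)²
  = (2.326 + 0.842)² · (0.33·0.67 + 0.55·0.45) / (-0.22)²
  = (3.168)² · (0.2211 + 0.2475) / 0.0484
  = 10.0362 · 0.4686 / 0.0484
  = 97.17
Design effect: 1.5 × 97.17 = 145.75.
Adjust for 72% response: 145.75 / 0.72 = 202.44.
Round up → n = 203 per group.

n = 203 per group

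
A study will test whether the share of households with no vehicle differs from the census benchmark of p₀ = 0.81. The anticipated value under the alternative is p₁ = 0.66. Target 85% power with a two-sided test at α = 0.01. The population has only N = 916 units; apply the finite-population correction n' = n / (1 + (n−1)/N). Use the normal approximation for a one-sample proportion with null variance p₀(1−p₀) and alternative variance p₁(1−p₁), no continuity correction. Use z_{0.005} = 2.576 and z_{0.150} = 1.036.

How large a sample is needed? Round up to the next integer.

n = 91

n = [z_{α/2}·√(p₀q₀) + z_β·√(p₁q₁)]² / (p₁ − p₀)²
  = [2.576·√(0.81·0.19) + 1.036·√(0.66·0.34)]² / (-0.15)²
  = [2.576·0.3923 + 1.036·0.4737]² / 0.0225
  = [1.5013]² / 0.0225
  = 100.18
Finite-population correction (N = 916): 100.18 / (1 + (100.18 − 1)/916) = 90.39.
Round up → n = 91.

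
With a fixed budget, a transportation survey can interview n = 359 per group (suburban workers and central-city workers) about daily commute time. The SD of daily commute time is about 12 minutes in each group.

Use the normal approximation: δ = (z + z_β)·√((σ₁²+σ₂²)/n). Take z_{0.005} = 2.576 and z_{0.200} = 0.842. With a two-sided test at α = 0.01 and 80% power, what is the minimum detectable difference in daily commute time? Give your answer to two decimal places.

δ = (z_{α/2} + z_β) · √((σ₁²+σ₂²)/n)
  = (2.576 + 0.842) · √(288/359)
  = 3.418 · √0.80223
  = 3.418 · 0.8957
  = 3.0614

Minimum detectable difference ≈ 3.06 minutes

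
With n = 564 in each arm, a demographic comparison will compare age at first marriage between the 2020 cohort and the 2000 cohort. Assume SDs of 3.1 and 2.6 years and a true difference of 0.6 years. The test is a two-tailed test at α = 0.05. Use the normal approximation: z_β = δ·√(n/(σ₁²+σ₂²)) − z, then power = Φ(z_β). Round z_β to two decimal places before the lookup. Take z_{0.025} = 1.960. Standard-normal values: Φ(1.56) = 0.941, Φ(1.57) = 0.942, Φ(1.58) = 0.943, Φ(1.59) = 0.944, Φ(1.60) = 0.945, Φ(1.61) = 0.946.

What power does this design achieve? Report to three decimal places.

Power ≈ 0.941

z_β = δ·√(n/(σ₁²+σ₂²)) − z_{α/2}
    = 0.6 · √(564/16.37) − 1.960
    = 0.6 · 5.86969 − 1.960
    = 3.5218 − 1.960 = 1.5618 → 1.56
Power = Φ(1.56) = 0.941.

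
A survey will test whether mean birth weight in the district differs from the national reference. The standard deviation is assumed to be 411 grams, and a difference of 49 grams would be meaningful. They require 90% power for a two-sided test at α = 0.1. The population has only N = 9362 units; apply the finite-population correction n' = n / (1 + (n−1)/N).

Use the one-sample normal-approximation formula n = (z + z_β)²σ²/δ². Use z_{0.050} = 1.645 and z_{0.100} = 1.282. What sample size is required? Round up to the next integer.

n = (z_{α/2} + z_β)² · σ² / δ²
  = (1.645 + 1.282)² · 411² / 49²
  = 8.5673 · 168921 / 2401
  = 602.75
Finite-population correction (N = 9362): 602.75 / (1 + (602.75 − 1)/9362) = 566.35.
Round up → n = 567.

n = 567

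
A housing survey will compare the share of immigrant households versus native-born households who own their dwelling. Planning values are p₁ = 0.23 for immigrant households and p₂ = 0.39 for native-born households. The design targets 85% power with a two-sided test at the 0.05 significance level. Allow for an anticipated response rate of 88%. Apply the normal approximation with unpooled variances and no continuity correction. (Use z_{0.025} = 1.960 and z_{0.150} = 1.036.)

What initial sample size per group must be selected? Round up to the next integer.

n = 166 per group

n = (z_{α/2} + z_β)² · [p₁(1−p₁) + p₂(1−p₂)] / (p₁ − p₂)²
  = (1.960 + 1.036)² · (0.23·0.77 + 0.39·0.61) / (-0.16)²
  = (2.996)² · (0.1771 + 0.2379) / 0.0256
  = 8.9760 · 0.4150 / 0.0256
  = 145.51
Adjust for 88% response: 145.51 / 0.88 = 165.35.
Round up → n = 166 per group.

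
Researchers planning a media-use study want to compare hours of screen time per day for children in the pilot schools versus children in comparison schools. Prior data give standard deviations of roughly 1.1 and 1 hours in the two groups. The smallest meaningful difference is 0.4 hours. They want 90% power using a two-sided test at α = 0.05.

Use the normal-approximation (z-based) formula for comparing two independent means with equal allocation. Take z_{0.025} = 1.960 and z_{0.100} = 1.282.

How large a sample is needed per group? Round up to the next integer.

n = 146 per group

n = (z_{α/2} + z_β)² · (σ₁² + σ₂²) / δ²
  = (1.960 + 1.282)² · (1.1² + 1² = 2.21) / 0.4²
  = 10.5106 · 2.21 / 0.16
  = 145.18
Round up → n = 146 per group.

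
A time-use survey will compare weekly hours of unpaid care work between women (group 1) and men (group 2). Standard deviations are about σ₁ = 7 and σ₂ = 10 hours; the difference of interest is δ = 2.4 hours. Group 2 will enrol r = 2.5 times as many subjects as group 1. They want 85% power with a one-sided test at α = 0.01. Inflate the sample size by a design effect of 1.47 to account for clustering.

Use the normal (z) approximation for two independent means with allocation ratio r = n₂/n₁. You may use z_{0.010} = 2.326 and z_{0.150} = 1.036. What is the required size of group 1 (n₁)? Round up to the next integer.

n₁ = (z_α + z_β)² · (σ₁² + σ₂²/r) / δ²
   = (2.326 + 1.036)² · (7² + 10²/2.5) / 2.4²
   = 11.3030 · (49 + 40) / 5.76
   = 11.3030 · 89 / 5.76
   = 174.65
Design effect: 1.47 × 174.65 = 256.73.
Round up → n₁ = 257; n₂ = r·n₁ = 2.5 × 257 = 643.

n₁ = 257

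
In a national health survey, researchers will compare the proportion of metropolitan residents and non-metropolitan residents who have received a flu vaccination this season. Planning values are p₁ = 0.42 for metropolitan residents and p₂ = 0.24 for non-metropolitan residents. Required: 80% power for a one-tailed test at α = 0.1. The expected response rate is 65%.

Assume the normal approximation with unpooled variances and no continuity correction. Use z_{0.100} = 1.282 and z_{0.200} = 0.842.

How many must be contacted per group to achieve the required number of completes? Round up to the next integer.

n = (z_α + z_β)² · [p₁(1−p₁) + p₂(1−p₂)] / (p₁ − p₂)²
  = (1.282 + 0.842)² · (0.42·0.58 + 0.24·0.76) / (0.18)²
  = (2.124)² · (0.2436 + 0.1824) / 0.0324
  = 4.5114 · 0.4260 / 0.0324
  = 59.32
Adjust for 65% response: 59.32 / 0.65 = 91.26.
Round up → n = 92 per group.

n = 92 per group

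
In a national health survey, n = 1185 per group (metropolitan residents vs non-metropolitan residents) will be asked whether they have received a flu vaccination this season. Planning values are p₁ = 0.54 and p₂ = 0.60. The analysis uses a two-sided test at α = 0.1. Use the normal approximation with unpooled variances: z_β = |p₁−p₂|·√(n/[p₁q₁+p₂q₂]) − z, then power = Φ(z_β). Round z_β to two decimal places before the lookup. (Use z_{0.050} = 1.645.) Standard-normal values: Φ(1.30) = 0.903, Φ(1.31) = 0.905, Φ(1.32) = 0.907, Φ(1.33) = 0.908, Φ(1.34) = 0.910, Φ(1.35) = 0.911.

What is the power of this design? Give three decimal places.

Power ≈ 0.905

z_β = |p₁−p₂|·√(n/[p₁q₁+p₂q₂]) − z_{α/2}
    = 0.06 · √(1185/0.4884) − 1.645
    = 0.06 · 49.2574 − 1.645
    = 2.9554 − 1.645 = 1.3104 → 1.31
Power = Φ(1.31) = 0.905.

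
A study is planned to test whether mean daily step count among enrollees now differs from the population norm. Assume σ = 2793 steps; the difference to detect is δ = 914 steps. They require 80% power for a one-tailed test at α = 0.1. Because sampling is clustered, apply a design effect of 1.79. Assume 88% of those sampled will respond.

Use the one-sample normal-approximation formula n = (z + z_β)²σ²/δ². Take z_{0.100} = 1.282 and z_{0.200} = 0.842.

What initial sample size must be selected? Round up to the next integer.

n = 86

n = (z_α + z_β)² · σ² / δ²
  = (1.282 + 0.842)² · 2793² / 914²
  = 4.5114 · 7800849 / 835396
  = 42.13
Design effect: 1.79 × 42.13 = 75.41.
Adjust for 88% response: 75.41 / 0.88 = 85.69.
Round up → n = 86.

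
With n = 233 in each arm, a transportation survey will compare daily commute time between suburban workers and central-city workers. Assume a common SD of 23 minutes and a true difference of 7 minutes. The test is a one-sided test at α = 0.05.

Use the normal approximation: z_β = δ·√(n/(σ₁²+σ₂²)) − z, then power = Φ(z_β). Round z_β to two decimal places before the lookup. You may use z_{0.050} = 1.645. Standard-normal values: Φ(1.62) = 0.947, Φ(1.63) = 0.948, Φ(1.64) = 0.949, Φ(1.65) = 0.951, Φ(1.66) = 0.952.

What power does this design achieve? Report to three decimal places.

Power ≈ 0.949

z_β = δ·√(n/(σ₁²+σ₂²)) − z_α
    = 7 · √(233/1058) − 1.645
    = 7 · 0.46928 − 1.645
    = 3.2850 − 1.645 = 1.6400 → 1.64
Power = Φ(1.64) = 0.949.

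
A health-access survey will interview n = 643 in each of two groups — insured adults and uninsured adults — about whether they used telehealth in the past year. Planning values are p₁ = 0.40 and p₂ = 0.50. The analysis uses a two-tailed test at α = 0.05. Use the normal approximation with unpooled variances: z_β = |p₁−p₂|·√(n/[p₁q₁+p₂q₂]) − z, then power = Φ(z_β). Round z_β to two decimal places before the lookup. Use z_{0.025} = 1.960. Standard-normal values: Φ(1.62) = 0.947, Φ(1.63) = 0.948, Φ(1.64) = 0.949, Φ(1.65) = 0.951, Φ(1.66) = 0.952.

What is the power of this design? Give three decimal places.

Power ≈ 0.952

z_β = |p₁−p₂|·√(n/[p₁q₁+p₂q₂]) − z_{α/2}
    = 0.10 · √(643/0.4900) − 1.960
    = 0.10 · 36.2249 − 1.960
    = 3.6225 − 1.960 = 1.6625 → 1.66
Power = Φ(1.66) = 0.952.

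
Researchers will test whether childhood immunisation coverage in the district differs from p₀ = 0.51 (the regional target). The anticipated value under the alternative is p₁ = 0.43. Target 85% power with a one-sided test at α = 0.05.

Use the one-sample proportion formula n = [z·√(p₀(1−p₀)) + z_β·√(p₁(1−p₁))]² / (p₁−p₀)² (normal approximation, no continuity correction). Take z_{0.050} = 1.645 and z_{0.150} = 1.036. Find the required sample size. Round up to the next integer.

n = [z_α·√(p₀q₀) + z_β·√(p₁q₁)]² / (p₁ − p₀)²
  = [1.645·√(0.51·0.49) + 1.036·√(0.43·0.57)]² / (-0.08)²
  = [1.645·0.4999 + 1.036·0.4951]² / 0.0064
  = [1.3352]² / 0.0064
  = 278.57
Round up → n = 279.

n = 279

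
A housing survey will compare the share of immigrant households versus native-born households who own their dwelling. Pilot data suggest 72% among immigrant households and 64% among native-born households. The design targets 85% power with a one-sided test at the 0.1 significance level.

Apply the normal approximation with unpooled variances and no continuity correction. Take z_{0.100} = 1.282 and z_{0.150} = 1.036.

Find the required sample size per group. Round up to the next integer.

n = (z_α + z_β)² · [p₁(1−p₁) + p₂(1−p₂)] / (p₁ − p₂)²
  = (1.282 + 1.036)² · (0.72·0.28 + 0.64·0.36) / (0.08)²
  = (2.318)² · (0.2016 + 0.2304) / 0.0064
  = 5.3731 · 0.4320 / 0.0064
  = 362.69
Round up → n = 363 per group.

n = 363 per group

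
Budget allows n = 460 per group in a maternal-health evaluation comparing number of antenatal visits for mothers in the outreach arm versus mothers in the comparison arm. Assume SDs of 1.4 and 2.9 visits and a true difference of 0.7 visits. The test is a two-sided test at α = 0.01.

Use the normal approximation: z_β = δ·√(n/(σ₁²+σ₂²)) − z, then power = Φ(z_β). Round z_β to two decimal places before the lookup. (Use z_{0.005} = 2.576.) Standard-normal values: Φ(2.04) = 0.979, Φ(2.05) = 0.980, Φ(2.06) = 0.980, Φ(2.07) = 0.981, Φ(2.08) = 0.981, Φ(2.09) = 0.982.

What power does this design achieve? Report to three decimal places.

z_β = δ·√(n/(σ₁²+σ₂²)) − z_{α/2}
    = 0.7 · √(460/10.37) − 2.576
    = 0.7 · 6.66023 − 2.576
    = 4.6622 − 2.576 = 2.0862 → 2.09
Power = Φ(2.09) = 0.982.

Power ≈ 0.982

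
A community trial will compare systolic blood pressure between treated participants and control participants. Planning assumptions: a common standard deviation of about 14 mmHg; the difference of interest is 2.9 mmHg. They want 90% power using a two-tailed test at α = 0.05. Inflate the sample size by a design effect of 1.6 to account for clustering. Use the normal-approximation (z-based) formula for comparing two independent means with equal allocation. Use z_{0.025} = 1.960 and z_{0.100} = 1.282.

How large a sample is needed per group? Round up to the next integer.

n = (z_{α/2} + z_β)² · (σ₁² + σ₂²) / δ²
  = (1.960 + 1.282)² · (2·14² = 392) / 2.9²
  = 10.5106 · 392 / 8.41
  = 489.91
Design effect: 1.6 × 489.91 = 783.86.
Round up → n = 784 per group.

n = 784 per group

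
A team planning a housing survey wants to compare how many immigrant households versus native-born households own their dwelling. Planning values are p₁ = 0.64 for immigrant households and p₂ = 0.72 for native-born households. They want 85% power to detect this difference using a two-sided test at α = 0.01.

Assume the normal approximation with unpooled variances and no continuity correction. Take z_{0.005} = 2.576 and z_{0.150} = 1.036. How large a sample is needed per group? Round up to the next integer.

n = (z_{α/2} + z_β)² · [p₁(1−p₁) + p₂(1−p₂)] / (p₁ − p₂)²
  = (2.576 + 1.036)² · (0.64·0.36 + 0.72·0.28) / (-0.08)²
  = (3.612)² · (0.2304 + 0.2016) / 0.0064
  = 13.0465 · 0.4320 / 0.0064
  = 880.64
Round up → n = 881 per group.

n = 881 per group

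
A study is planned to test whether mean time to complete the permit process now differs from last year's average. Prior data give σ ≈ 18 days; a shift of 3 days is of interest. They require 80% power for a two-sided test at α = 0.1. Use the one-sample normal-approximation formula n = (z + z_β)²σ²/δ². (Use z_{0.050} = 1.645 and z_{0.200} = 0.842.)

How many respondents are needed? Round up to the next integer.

n = 223

n = (z_{α/2} + z_β)² · σ² / δ²
  = (1.645 + 0.842)² · 18² / 3²
  = 6.1852 · 324 / 9
  = 222.67
Round up → n = 223.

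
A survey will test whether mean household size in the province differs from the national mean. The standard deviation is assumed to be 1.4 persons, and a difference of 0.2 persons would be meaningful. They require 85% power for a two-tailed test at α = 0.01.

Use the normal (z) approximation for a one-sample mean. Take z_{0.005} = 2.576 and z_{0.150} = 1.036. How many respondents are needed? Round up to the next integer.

n = (z_{α/2} + z_β)² · σ² / δ²
  = (2.576 + 1.036)² · 1.4² / 0.2²
  = 13.0465 · 1.96 / 0.04
  = 639.28
Round up → n = 640.

n = 640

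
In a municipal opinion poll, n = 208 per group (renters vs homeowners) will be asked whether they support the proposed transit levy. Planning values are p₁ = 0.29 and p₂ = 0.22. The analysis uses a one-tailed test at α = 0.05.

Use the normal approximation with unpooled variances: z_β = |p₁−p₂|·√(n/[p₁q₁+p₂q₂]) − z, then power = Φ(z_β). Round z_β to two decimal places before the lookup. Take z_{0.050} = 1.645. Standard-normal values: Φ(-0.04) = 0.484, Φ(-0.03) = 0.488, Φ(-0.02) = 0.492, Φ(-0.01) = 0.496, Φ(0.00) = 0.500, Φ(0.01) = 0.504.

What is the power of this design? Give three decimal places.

Power ≈ 0.500

z_β = |p₁−p₂|·√(n/[p₁q₁+p₂q₂]) − z_α
    = 0.07 · √(208/0.3775) − 1.645
    = 0.07 · 23.4732 − 1.645
    = 1.6431 − 1.645 = -0.0019 → -0.00
Power = Φ(-0.00) = 0.500.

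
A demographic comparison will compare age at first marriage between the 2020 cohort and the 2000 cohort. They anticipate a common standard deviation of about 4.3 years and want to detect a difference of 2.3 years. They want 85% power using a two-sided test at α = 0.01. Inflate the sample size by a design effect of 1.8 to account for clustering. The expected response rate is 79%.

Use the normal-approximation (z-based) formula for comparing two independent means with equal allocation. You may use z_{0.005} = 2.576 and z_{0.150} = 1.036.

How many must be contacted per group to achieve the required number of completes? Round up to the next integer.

n = 208 per group

n = (z_{α/2} + z_β)² · (σ₁² + σ₂²) / δ²
  = (2.576 + 1.036)² · (2·4.3² = 36.98) / 2.3²
  = 13.0465 · 36.98 / 5.29
  = 91.20
Design effect: 1.8 × 91.20 = 164.16.
Adjust for 79% response: 164.16 / 0.79 = 207.80.
Round up → n = 208 per group.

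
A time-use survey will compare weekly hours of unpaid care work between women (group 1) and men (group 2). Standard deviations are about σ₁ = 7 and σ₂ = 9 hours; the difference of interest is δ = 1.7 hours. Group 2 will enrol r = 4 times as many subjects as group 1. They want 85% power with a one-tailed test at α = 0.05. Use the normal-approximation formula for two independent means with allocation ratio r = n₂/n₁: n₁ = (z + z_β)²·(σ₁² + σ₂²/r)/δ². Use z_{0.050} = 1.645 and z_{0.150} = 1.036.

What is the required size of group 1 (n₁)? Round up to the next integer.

n₁ = 173

n₁ = (z_α + z_β)² · (σ₁² + σ₂²/r) / δ²
   = (1.645 + 1.036)² · (7² + 9²/4) / 1.7²
   = 7.1878 · (49 + 20.25) / 2.89
   = 7.1878 · 69.25 / 2.89
   = 172.23
Round up → n₁ = 173; n₂ = r·n₁ = 4 × 173 = 692.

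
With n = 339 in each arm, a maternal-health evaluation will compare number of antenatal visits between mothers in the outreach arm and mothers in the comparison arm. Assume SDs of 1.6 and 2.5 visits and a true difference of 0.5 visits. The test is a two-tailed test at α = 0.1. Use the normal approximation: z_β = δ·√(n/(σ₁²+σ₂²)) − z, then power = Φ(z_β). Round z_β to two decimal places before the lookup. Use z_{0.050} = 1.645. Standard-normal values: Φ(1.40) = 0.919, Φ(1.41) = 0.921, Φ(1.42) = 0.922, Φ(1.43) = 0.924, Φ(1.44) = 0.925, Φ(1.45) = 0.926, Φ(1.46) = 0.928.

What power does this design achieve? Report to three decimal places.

z_β = δ·√(n/(σ₁²+σ₂²)) − z_{α/2}
    = 0.5 · √(339/8.81) − 1.645
    = 0.5 · 6.20314 − 1.645
    = 3.1016 − 1.645 = 1.4566 → 1.46
Power = Φ(1.46) = 0.928.

Power ≈ 0.928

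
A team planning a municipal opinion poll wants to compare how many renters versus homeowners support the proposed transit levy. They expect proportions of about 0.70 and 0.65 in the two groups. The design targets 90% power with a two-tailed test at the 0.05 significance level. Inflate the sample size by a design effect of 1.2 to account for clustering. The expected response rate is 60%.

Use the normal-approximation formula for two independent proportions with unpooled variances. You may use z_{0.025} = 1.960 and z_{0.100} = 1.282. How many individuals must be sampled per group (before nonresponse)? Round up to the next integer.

n = (z_{α/2} + z_β)² · [p₁(1−p₁) + p₂(1−p₂)] / (p₁ − p₂)²
  = (1.960 + 1.282)² · (0.70·0.30 + 0.65·0.35) / (0.05)²
  = (3.242)² · (0.2100 + 0.2275) / 0.0025
  = 10.5106 · 0.4375 / 0.0025
  = 1839.35
Design effect: 1.2 × 1839.35 = 2207.22.
Adjust for 60% response: 2207.22 / 0.60 = 3678.70.
Round up → n = 3679 per group.

n = 3679 per group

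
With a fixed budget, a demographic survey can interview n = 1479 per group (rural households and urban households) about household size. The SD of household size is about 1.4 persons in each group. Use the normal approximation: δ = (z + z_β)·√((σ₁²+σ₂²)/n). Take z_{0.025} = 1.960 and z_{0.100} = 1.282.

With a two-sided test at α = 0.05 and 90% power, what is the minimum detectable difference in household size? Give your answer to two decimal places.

Minimum detectable difference ≈ 0.17 persons

δ = (z_{α/2} + z_β) · √((σ₁²+σ₂²)/n)
  = (1.960 + 1.282) · √(3.92/1479)
  = 3.242 · √0.00265
  = 3.242 · 0.0515
  = 0.1669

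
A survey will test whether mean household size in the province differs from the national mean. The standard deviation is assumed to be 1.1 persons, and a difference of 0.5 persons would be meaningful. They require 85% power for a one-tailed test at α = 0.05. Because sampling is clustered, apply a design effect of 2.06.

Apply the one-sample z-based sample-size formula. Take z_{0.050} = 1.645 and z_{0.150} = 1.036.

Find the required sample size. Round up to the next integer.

n = (z_α + z_β)² · σ² / δ²
  = (1.645 + 1.036)² · 1.1² / 0.5²
  = 7.1878 · 1.21 / 0.25
  = 34.79
Design effect: 2.06 × 34.79 = 71.66.
Round up → n = 72.

n = 72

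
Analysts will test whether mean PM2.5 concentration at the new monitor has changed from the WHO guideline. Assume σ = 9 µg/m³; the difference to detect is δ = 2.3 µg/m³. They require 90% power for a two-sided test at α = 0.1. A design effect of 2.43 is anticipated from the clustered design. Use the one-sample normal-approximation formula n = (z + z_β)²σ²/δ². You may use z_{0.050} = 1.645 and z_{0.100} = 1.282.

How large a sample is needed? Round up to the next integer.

n = 319

n = (z_{α/2} + z_β)² · σ² / δ²
  = (1.645 + 1.282)² · 9² / 2.3²
  = 8.5673 · 81 / 5.29
  = 131.18
Design effect: 2.43 × 131.18 = 318.77.
Round up → n = 319.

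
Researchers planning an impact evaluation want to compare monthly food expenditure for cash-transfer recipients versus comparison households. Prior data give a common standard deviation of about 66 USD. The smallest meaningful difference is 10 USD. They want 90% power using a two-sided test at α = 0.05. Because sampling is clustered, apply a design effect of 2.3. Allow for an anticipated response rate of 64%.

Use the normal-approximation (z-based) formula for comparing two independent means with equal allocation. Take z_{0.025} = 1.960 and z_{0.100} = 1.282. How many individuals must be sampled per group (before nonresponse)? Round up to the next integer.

n = 3291 per group

n = (z_{α/2} + z_β)² · (σ₁² + σ₂²) / δ²
  = (1.960 + 1.282)² · (2·66² = 8712) / 10²
  = 10.5106 · 8712 / 100
  = 915.68
Design effect: 2.3 × 915.68 = 2106.06.
Adjust for 64% response: 2106.06 / 0.64 = 3290.73.
Round up → n = 3291 per group.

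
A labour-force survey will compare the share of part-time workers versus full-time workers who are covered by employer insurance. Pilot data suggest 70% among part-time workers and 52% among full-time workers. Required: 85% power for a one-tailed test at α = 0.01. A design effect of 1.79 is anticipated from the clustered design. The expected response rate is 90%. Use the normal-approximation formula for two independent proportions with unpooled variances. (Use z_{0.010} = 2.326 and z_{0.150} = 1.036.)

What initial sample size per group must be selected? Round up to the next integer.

n = (z_α + z_β)² · [p₁(1−p₁) + p₂(1−p₂)] / (p₁ − p₂)²
  = (2.326 + 1.036)² · (0.70·0.30 + 0.52·0.48) / (0.18)²
  = (3.362)² · (0.2100 + 0.2496) / 0.0324
  = 11.3030 · 0.4596 / 0.0324
  = 160.34
Design effect: 1.79 × 160.34 = 287.00.
Adjust for 90% response: 287.00 / 0.90 = 318.89.
Round up → n = 319 per group.

n = 319 per group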